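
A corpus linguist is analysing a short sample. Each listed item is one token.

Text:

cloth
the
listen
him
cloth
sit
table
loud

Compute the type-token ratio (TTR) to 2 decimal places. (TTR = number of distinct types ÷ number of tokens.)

N = 8 tokens, V = 7 types.
TTR = V / N = 7 / 8 = 0.88

0.88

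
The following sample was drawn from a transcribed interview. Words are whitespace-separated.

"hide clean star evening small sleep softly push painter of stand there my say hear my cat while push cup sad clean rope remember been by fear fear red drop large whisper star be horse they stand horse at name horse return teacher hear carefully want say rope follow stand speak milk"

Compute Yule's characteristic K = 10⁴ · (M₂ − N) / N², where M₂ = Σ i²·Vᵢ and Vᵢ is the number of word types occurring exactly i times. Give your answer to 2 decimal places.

103.55

Frequencies: stand:3, horse:3, clean:2, star:2, push:2, my:2, say:2, hear:2, rope:2, fear:2, hide:1, evening:1, small:1, sleep:1, softly:1, painter:1, of:1, there:1, cat:1, while:1, … (20 more, each freq 1)
N = 52. Frequency spectrum: V_1=30, V_2=8, V_3=2
M₂ = 1²·30 + 2²·8 + 3²·2 = 80
K = 10000 × (80 − 52) / 52² = 103.55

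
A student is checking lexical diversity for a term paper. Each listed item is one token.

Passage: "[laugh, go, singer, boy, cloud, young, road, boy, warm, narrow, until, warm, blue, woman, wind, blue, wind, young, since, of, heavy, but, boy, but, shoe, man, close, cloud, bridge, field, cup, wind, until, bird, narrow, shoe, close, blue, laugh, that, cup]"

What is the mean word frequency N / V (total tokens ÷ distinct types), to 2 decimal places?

1.64

N = 41 tokens, V = 25 types.
Mean frequency = N / V = 41 / 25 = 1.64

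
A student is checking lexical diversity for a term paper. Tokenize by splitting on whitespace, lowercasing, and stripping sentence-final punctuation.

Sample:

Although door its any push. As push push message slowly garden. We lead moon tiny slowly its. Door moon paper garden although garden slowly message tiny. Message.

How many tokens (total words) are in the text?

27

Tokens: although, door, its, any, push, as, push, push, message, slowly, garden, we, lead, moon, tiny, slowly, its, door, moon, paper, garden, although, garden, slowly, message, tiny, message
N = 27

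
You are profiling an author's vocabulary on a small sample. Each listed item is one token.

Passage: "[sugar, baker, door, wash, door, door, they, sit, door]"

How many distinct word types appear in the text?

6

Distinct types: {baker, door, sit, sugar, they, wash}
V = 6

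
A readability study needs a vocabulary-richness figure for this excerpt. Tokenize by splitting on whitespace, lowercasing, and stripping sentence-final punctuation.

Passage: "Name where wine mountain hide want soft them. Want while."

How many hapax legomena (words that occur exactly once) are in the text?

Frequencies: want:2, name:1, where:1, wine:1, mountain:1, hide:1, soft:1, them:1, while:1
Hapax (freq=1): hide, mountain, name, soft, them, where, while, wine

8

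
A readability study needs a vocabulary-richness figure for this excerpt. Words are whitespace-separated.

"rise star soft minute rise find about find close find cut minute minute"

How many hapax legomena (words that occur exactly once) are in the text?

Frequencies: minute:3, find:3, rise:2, star:1, soft:1, about:1, close:1, cut:1
Hapax (freq=1): about, close, cut, soft, star

5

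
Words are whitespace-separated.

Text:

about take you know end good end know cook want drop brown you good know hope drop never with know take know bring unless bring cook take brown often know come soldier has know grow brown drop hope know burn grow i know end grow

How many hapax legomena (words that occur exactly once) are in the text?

11

Frequencies: know:9, take:3, end:3, drop:3, brown:3, grow:3, you:2, good:2, cook:2, hope:2, bring:2, about:1, want:1, never:1, with:1, unless:1, often:1, come:1, soldier:1, has:1, … (2 more, each freq 1)
Hapax (freq=1): about, burn, come, has, i, never, often, soldier, unless, want, with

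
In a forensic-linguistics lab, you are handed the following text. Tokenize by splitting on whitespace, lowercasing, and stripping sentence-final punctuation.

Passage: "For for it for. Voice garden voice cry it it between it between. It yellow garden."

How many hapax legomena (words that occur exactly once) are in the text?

Frequencies: it:5, for:3, voice:2, garden:2, between:2, cry:1, yellow:1
Hapax (freq=1): cry, yellow

2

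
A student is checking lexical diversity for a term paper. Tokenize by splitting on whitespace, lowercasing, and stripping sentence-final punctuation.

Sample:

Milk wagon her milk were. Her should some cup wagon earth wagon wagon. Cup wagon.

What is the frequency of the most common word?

5

Frequencies: wagon:5, milk:2, her:2, cup:2, were:1, should:1, some:1, earth:1
Most common: 'wagon' with frequency 5.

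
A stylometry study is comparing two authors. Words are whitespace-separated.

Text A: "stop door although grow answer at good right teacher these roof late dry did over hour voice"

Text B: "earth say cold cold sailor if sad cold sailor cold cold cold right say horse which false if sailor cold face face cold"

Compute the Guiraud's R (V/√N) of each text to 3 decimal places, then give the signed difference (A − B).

1.829

A: V=17, N=17, R=4.123
B: V=11, N=23, R=2.294
Difference = 4.123 − 2.294 = 1.829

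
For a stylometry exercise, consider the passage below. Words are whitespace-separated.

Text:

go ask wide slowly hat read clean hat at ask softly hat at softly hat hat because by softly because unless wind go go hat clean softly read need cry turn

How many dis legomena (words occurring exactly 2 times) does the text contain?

5

Frequencies: hat:6, softly:4, go:3, ask:2, read:2, clean:2, at:2, because:2, wide:1, slowly:1, by:1, unless:1, wind:1, need:1, cry:1, turn:1
Words with frequency 2: ask, at, because, clean, read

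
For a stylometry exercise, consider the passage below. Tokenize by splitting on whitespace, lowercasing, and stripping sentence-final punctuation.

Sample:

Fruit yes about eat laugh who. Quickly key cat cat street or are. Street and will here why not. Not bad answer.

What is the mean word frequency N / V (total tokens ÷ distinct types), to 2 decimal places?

1.16

N = 22 tokens, V = 19 types.
Mean frequency = N / V = 22 / 19 = 1.16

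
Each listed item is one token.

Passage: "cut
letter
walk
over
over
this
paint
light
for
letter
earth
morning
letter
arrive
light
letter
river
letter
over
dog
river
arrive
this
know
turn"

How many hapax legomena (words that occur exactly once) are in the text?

9

Frequencies: letter:5, over:3, this:2, light:2, arrive:2, river:2, cut:1, walk:1, paint:1, for:1, earth:1, morning:1, dog:1, know:1, turn:1
Hapax (freq=1): cut, dog, earth, for, know, morning, paint, turn, walk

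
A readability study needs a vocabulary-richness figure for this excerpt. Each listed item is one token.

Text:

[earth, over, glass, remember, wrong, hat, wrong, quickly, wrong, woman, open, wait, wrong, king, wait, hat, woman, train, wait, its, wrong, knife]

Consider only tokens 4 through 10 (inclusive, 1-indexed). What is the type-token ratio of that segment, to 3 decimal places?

Segment tokens 4–10: remember, wrong, hat, wrong, quickly, wrong, woman
Segment N = 7, segment V = 5.
TTR = 5 / 7 = 0.714

0.714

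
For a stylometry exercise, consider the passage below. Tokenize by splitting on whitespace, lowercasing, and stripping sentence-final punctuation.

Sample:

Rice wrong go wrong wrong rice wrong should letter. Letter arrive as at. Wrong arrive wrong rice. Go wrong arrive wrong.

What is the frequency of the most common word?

8

Frequencies: wrong:8, rice:3, arrive:3, go:2, letter:2, should:1, as:1, at:1
Most common: 'wrong' with frequency 8.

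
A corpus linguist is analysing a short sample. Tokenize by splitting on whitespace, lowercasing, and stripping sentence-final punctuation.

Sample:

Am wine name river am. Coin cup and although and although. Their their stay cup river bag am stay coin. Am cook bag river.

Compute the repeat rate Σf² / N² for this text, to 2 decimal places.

Frequencies: am:4, river:3, coin:2, cup:2, and:2, although:2, their:2, stay:2, bag:2, wine:1, name:1, cook:1
Σf² = 56; N² = 576
Repeat rate = 56 / 576 = 0.10

0.10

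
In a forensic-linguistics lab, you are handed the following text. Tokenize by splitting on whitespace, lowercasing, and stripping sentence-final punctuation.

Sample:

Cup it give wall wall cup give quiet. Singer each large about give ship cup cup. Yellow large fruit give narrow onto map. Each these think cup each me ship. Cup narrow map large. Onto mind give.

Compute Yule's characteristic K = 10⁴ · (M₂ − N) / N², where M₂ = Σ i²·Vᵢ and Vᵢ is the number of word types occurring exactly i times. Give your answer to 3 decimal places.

525.931

Frequencies: cup:6, give:5, each:3, large:3, wall:2, ship:2, narrow:2, onto:2, map:2, it:1, quiet:1, singer:1, about:1, yellow:1, fruit:1, these:1, think:1, me:1, mind:1
N = 37. Frequency spectrum: V_1=10, V_2=5, V_3=2, V_5=1, V_6=1
M₂ = 1²·10 + 2²·5 + 3²·2 + 5²·1 + 6²·1 = 109
K = 10000 × (109 − 37) / 37² = 525.931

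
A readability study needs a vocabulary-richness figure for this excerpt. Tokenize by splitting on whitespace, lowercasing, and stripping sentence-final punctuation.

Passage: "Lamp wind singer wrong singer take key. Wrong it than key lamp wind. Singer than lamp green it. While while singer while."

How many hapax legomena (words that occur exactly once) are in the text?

2

Frequencies: singer:4, lamp:3, while:3, wind:2, wrong:2, key:2, it:2, than:2, take:1, green:1
Hapax (freq=1): green, take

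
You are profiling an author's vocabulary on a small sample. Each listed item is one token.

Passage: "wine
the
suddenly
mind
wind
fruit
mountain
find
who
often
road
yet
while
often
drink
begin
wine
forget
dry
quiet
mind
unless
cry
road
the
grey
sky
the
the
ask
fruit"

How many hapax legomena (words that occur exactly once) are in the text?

Frequencies: the:4, wine:2, mind:2, fruit:2, often:2, road:2, suddenly:1, wind:1, mountain:1, find:1, who:1, yet:1, while:1, drink:1, begin:1, forget:1, dry:1, quiet:1, unless:1, cry:1, … (3 more, each freq 1)
Hapax (freq=1): ask, begin, cry, drink, dry, find, forget, grey, mountain, quiet, sky, suddenly, unless, while, who, wind, yet

17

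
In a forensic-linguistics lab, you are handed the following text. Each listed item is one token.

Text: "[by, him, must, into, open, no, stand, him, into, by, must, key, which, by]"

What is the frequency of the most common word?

3

Frequencies: by:3, him:2, must:2, into:2, open:1, no:1, stand:1, key:1, which:1
Most common: 'by' with frequency 3.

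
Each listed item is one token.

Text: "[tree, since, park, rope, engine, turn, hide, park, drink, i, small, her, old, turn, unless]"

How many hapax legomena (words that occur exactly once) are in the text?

Frequencies: park:2, turn:2, tree:1, since:1, rope:1, engine:1, hide:1, drink:1, i:1, small:1, her:1, old:1, unless:1
Hapax (freq=1): drink, engine, her, hide, i, old, rope, since, small, tree, unless

11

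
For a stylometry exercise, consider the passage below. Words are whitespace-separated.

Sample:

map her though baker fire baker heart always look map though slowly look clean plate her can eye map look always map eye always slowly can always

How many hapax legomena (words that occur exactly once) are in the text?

Frequencies: map:4, always:4, look:3, her:2, though:2, baker:2, slowly:2, can:2, eye:2, fire:1, heart:1, clean:1, plate:1
Hapax (freq=1): clean, fire, heart, plate

4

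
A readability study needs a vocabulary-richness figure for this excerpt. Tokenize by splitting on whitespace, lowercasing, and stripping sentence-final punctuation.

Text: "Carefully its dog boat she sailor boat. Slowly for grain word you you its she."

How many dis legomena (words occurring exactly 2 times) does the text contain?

Frequencies: its:2, boat:2, she:2, you:2, carefully:1, dog:1, sailor:1, slowly:1, for:1, grain:1, word:1
Words with frequency 2: boat, its, she, you

4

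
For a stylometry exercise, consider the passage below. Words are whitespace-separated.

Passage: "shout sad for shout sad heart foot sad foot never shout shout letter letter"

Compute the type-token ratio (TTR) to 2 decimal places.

N = 14 tokens, V = 7 types.
TTR = V / N = 7 / 14 = 0.50

0.50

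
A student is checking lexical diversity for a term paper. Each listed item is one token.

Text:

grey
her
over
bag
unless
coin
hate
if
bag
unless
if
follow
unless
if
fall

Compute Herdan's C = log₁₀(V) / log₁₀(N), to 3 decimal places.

N = 15, V = 10.
log₁₀(V) = 1.000000, log₁₀(N) = 1.176091
C = 1.000000 / 1.176091 = 0.850

0.850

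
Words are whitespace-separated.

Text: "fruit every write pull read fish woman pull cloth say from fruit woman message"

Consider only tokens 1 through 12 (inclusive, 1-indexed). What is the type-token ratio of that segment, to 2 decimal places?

Segment tokens 1–12: fruit, every, write, pull, read, fish, woman, pull, cloth, say, from, fruit
Segment N = 12, segment V = 10.
TTR = 10 / 12 = 0.83

0.83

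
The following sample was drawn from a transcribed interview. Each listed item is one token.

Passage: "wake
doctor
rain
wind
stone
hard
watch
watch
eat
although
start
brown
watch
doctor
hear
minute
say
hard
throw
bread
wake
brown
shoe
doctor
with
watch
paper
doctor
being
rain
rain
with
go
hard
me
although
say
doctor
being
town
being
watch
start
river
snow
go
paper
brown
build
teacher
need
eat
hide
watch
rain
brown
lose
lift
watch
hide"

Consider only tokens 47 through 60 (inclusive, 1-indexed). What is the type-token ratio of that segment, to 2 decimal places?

0.79

Segment tokens 47–60: paper, brown, build, teacher, need, eat, hide, watch, rain, brown, lose, lift, watch, hide
Segment N = 14, segment V = 11.
TTR = 11 / 14 = 0.79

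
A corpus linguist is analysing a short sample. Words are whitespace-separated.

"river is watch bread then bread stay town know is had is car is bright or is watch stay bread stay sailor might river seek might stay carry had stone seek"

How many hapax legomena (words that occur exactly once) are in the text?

Frequencies: is:5, stay:4, bread:3, river:2, watch:2, had:2, might:2, seek:2, then:1, town:1, know:1, car:1, bright:1, or:1, sailor:1, carry:1, stone:1
Hapax (freq=1): bright, car, carry, know, or, sailor, stone, then, town

9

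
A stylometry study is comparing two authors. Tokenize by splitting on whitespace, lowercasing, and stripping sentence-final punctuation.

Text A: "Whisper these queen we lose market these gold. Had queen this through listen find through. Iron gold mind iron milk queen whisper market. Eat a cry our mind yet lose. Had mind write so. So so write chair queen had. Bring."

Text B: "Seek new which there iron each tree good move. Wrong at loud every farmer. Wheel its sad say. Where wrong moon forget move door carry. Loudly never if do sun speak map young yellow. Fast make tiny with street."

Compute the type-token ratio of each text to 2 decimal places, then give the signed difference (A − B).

-0.36

TTR(A) = 24/41 = 0.59
TTR(B) = 37/39 = 0.95
Difference = 0.59 − 0.95 = -0.36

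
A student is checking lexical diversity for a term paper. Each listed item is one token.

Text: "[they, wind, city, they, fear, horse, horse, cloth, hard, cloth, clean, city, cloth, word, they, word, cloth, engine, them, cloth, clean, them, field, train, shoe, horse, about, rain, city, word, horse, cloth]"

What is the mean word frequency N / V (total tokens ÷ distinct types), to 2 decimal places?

2.00

N = 32 tokens, V = 16 types.
Mean frequency = N / V = 32 / 16 = 2.00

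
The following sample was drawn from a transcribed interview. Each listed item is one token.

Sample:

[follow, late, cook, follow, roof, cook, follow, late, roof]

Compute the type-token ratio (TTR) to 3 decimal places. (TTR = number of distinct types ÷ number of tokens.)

N = 9 tokens, V = 4 types.
TTR = V / N = 4 / 9 = 0.444

0.444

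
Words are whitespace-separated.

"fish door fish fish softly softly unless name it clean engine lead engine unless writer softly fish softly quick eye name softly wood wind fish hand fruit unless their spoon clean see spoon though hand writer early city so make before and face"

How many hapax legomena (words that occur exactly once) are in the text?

Frequencies: fish:5, softly:5, unless:3, name:2, clean:2, engine:2, writer:2, hand:2, spoon:2, door:1, it:1, lead:1, quick:1, eye:1, wood:1, wind:1, fruit:1, their:1, see:1, though:1, … (7 more, each freq 1)
Hapax (freq=1): and, before, city, door, early, eye, face, fruit, it, lead, make, quick, see, so, their, though, wind, wood

18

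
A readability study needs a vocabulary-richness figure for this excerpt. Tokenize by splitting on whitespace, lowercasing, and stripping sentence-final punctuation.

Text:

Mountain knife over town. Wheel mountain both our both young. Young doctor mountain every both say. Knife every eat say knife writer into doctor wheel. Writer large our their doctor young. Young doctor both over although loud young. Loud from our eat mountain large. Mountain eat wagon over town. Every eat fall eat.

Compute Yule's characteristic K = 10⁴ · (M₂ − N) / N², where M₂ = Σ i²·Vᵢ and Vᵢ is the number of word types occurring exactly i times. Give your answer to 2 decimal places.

Frequencies: mountain:5, young:5, eat:5, both:4, doctor:4, knife:3, over:3, our:3, every:3, town:2, wheel:2, say:2, writer:2, large:2, loud:2, into:1, their:1, although:1, from:1, wagon:1, … (1 more, each freq 1)
N = 53. Frequency spectrum: V_1=6, V_2=6, V_3=4, V_4=2, V_5=3
M₂ = 1²·6 + 2²·6 + 3²·4 + 4²·2 + 5²·3 = 173
K = 10000 × (173 − 53) / 53² = 427.20

427.20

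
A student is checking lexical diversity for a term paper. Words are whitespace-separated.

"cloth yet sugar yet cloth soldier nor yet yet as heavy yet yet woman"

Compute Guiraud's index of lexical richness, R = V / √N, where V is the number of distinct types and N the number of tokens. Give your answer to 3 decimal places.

2.138

N = 14, V = 8.
√N = 3.741657
R = 8 / 3.741657 = 2.138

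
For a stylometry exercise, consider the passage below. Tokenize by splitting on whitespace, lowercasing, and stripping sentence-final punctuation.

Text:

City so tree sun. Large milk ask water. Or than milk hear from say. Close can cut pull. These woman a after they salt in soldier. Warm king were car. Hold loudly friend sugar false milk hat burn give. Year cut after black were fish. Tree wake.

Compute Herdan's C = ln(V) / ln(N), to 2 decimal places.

N = 47, V = 41.
ln(V) = 3.713572, ln(N) = 3.850148
C = 3.713572 / 3.850148 = 0.96

0.96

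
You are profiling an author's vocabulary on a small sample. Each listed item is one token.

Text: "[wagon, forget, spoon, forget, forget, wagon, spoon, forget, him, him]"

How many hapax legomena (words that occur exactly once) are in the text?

0

Frequencies: forget:4, wagon:2, spoon:2, him:2
Hapax (freq=1): (none)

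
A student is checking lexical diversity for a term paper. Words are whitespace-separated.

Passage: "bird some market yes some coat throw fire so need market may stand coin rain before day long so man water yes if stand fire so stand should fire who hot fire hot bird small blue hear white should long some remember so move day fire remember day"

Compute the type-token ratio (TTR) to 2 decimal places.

0.58

N = 48 tokens, V = 28 types.
TTR = V / N = 28 / 48 = 0.58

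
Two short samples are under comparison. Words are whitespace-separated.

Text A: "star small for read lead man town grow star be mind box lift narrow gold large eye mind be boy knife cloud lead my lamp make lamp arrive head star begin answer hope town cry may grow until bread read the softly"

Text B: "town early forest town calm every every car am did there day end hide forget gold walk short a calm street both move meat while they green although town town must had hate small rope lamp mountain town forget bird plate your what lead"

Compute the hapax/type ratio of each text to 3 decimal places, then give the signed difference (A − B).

-0.134

A: hapax=25, V=33, ratio=0.758
B: hapax=33, V=37, ratio=0.892
Difference = 0.758 − 0.892 = -0.134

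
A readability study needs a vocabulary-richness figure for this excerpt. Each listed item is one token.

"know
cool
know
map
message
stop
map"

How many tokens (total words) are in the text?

7

Tokens: know, cool, know, map, message, stop, map
N = 7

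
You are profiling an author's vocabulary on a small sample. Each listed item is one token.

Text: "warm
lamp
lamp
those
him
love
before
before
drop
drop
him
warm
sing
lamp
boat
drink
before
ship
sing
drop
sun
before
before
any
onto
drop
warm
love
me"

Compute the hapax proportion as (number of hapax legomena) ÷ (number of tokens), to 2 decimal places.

Frequencies: before:5, drop:4, warm:3, lamp:3, him:2, love:2, sing:2, those:1, boat:1, drink:1, ship:1, sun:1, any:1, onto:1, me:1
Hapax count = 8; token count = 29.
Ratio = 8 / 29 = 0.28

0.28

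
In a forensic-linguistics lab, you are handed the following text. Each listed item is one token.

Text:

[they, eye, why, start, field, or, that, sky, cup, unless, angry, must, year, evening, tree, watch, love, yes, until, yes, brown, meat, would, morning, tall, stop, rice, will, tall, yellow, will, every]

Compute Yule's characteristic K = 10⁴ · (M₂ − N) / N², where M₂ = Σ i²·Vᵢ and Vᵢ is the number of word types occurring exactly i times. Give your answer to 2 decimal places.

Frequencies: yes:2, tall:2, will:2, they:1, eye:1, why:1, start:1, field:1, or:1, that:1, sky:1, cup:1, unless:1, angry:1, must:1, year:1, evening:1, tree:1, watch:1, love:1, … (9 more, each freq 1)
N = 32. Frequency spectrum: V_1=26, V_2=3
M₂ = 1²·26 + 2²·3 = 38
K = 10000 × (38 − 32) / 32² = 58.59

58.59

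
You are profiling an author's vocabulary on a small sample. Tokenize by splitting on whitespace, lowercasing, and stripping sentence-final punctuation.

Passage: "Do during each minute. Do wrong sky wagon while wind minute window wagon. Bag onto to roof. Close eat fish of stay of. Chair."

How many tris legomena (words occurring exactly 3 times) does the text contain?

0

Frequencies: do:2, minute:2, wagon:2, of:2, during:1, each:1, wrong:1, sky:1, while:1, wind:1, window:1, bag:1, onto:1, to:1, roof:1, close:1, eat:1, fish:1, stay:1, chair:1
Words with frequency 3: (none)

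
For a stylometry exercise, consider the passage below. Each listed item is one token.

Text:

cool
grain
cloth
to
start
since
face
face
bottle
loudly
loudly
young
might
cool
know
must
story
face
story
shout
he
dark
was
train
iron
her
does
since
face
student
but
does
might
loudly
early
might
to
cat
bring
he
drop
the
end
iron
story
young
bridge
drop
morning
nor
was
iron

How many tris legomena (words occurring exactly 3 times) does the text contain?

4

Frequencies: face:4, loudly:3, might:3, story:3, iron:3, cool:2, to:2, since:2, young:2, he:2, was:2, does:2, drop:2, grain:1, cloth:1, start:1, bottle:1, know:1, must:1, shout:1, … (13 more, each freq 1)
Words with frequency 3: iron, loudly, might, story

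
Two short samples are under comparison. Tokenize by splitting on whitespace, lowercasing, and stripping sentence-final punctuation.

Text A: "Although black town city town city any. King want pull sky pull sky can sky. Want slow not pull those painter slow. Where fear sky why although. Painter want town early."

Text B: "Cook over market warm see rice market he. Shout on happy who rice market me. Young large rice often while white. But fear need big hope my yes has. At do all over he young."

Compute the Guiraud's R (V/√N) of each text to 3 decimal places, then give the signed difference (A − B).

-1.500

A: V=18, N=31, R=3.233
B: V=28, N=35, R=4.733
Difference = 3.233 − 4.733 = -1.500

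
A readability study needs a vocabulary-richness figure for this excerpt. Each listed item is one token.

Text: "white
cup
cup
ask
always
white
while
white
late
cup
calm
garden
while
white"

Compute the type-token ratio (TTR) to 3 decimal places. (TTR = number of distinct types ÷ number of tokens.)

N = 14 tokens, V = 8 types.
TTR = V / N = 8 / 14 = 0.571

0.571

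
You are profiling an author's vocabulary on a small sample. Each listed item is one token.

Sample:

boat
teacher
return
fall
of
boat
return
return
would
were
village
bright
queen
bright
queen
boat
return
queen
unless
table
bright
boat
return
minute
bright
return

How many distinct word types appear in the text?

Distinct types: {boat, bright, fall, minute, of, queen, return, table, teacher, unless, village, were, would}
V = 13

13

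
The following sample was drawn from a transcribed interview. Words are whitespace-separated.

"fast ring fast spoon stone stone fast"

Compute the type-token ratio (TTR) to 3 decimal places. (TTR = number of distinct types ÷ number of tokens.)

0.571

N = 7 tokens, V = 4 types.
TTR = V / N = 4 / 7 = 0.571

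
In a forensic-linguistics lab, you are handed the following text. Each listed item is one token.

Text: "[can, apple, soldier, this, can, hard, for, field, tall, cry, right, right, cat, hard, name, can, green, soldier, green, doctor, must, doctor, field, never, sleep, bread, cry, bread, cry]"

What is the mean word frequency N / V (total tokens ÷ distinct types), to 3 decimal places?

N = 29 tokens, V = 18 types.
Mean frequency = N / V = 29 / 18 = 1.611

1.611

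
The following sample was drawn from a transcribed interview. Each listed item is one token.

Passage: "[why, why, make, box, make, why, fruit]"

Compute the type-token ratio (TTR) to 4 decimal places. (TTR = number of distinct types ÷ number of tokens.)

N = 7 tokens, V = 4 types.
TTR = V / N = 4 / 7 = 0.5714

0.5714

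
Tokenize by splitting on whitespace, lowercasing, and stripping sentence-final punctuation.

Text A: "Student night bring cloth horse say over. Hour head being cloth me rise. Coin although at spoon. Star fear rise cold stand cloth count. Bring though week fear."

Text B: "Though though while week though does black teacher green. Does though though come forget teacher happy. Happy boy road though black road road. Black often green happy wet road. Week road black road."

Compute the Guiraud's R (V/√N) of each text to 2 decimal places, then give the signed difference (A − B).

1.91

A: V=23, N=28, R=4.35
B: V=14, N=33, R=2.44
Difference = 4.35 − 2.44 = 1.91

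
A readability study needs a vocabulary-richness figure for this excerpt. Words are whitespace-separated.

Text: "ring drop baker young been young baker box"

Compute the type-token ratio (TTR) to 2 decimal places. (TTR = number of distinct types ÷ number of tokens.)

N = 8 tokens, V = 6 types.
TTR = V / N = 6 / 8 = 0.75

0.75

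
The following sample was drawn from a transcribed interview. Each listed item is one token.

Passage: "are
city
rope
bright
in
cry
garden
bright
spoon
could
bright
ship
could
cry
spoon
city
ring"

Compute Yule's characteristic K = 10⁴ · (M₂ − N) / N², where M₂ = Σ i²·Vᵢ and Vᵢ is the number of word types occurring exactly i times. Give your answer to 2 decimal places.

484.43

Frequencies: bright:3, city:2, cry:2, spoon:2, could:2, are:1, rope:1, in:1, garden:1, ship:1, ring:1
N = 17. Frequency spectrum: V_1=6, V_2=4, V_3=1
M₂ = 1²·6 + 2²·4 + 3²·1 = 31
K = 10000 × (31 − 17) / 17² = 484.43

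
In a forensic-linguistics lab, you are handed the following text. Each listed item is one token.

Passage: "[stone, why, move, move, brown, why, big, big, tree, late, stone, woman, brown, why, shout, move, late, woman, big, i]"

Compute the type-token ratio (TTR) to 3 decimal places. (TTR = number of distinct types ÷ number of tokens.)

N = 20 tokens, V = 10 types.
TTR = V / N = 10 / 20 = 0.500

0.500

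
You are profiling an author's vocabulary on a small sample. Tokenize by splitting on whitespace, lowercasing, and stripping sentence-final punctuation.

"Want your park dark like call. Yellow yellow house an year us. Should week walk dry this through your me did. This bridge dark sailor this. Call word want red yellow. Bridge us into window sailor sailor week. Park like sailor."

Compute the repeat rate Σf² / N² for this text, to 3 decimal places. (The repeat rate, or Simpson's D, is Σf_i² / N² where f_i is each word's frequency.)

Frequencies: sailor:4, yellow:3, this:3, want:2, your:2, park:2, dark:2, like:2, call:2, us:2, week:2, bridge:2, house:1, an:1, year:1, should:1, walk:1, dry:1, through:1, me:1, … (5 more, each freq 1)
Σf² = 83; N² = 1681
Repeat rate = 83 / 1681 = 0.049

0.049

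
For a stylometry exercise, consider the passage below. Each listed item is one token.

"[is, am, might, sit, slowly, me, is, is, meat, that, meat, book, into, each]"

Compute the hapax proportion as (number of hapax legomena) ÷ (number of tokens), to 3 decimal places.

Frequencies: is:3, meat:2, am:1, might:1, sit:1, slowly:1, me:1, that:1, book:1, into:1, each:1
Hapax count = 9; token count = 14.
Ratio = 9 / 14 = 0.643

0.643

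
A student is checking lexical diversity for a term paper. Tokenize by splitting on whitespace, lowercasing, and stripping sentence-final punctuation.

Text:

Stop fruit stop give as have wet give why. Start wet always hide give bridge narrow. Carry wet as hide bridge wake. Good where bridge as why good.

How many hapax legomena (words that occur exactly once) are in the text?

8

Frequencies: give:3, as:3, wet:3, bridge:3, stop:2, why:2, hide:2, good:2, fruit:1, have:1, start:1, always:1, narrow:1, carry:1, wake:1, where:1
Hapax (freq=1): always, carry, fruit, have, narrow, start, wake, where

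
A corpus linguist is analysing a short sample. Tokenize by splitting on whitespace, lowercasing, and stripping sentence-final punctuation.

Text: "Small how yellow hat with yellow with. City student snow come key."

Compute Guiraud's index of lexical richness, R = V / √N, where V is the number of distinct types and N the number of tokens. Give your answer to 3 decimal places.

N = 12, V = 10.
√N = 3.464102
R = 10 / 3.464102 = 2.887

2.887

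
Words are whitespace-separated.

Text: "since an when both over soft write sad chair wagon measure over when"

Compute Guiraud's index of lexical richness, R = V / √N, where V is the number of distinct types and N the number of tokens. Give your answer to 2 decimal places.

3.05

N = 13, V = 11.
√N = 3.605551
R = 11 / 3.605551 = 3.05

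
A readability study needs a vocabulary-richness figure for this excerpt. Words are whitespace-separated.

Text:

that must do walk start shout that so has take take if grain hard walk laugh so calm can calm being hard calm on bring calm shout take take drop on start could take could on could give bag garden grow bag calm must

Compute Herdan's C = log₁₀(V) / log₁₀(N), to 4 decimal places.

N = 44, V = 24.
log₁₀(V) = 1.380211, log₁₀(N) = 1.643453
C = 1.380211 / 1.643453 = 0.8398

0.8398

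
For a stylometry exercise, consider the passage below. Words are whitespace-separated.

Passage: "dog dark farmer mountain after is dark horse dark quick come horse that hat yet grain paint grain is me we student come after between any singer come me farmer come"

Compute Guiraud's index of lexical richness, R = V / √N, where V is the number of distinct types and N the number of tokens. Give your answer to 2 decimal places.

3.59

N = 31, V = 20.
√N = 5.567764
R = 20 / 5.567764 = 3.59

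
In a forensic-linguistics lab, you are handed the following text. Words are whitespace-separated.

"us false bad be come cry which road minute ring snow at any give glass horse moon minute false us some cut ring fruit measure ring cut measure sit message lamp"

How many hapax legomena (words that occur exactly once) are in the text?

18

Frequencies: ring:3, us:2, false:2, minute:2, cut:2, measure:2, bad:1, be:1, come:1, cry:1, which:1, road:1, snow:1, at:1, any:1, give:1, glass:1, horse:1, moon:1, some:1, … (4 more, each freq 1)
Hapax (freq=1): any, at, bad, be, come, cry, fruit, give, glass, horse, lamp, message, moon, road, sit, snow, some, which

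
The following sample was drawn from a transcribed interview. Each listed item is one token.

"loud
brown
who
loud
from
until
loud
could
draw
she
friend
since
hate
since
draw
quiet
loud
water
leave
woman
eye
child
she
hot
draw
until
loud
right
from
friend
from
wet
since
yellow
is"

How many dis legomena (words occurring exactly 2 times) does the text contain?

Frequencies: loud:5, from:3, draw:3, since:3, until:2, she:2, friend:2, brown:1, who:1, could:1, hate:1, quiet:1, water:1, leave:1, woman:1, eye:1, child:1, hot:1, right:1, wet:1, … (2 more, each freq 1)
Words with frequency 2: friend, she, until

3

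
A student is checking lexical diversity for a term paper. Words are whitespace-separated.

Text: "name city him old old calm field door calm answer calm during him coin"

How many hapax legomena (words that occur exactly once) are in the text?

7

Frequencies: calm:3, him:2, old:2, name:1, city:1, field:1, door:1, answer:1, during:1, coin:1
Hapax (freq=1): answer, city, coin, door, during, field, name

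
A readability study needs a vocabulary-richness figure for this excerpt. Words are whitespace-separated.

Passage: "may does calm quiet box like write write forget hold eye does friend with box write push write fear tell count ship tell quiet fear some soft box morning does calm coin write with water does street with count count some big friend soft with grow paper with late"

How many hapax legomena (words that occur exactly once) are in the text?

Frequencies: write:5, with:5, does:4, box:3, count:3, calm:2, quiet:2, friend:2, fear:2, tell:2, some:2, soft:2, may:1, like:1, forget:1, hold:1, eye:1, push:1, ship:1, morning:1, … (7 more, each freq 1)
Hapax (freq=1): big, coin, eye, forget, grow, hold, late, like, may, morning, paper, push, ship, street, water

15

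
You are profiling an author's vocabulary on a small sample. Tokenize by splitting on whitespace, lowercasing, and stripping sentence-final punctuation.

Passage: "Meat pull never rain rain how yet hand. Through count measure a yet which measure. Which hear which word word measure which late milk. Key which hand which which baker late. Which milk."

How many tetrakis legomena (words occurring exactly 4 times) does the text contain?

0

Frequencies: which:8, measure:3, rain:2, yet:2, hand:2, word:2, late:2, milk:2, meat:1, pull:1, never:1, how:1, through:1, count:1, a:1, hear:1, key:1, baker:1
Words with frequency 4: (none)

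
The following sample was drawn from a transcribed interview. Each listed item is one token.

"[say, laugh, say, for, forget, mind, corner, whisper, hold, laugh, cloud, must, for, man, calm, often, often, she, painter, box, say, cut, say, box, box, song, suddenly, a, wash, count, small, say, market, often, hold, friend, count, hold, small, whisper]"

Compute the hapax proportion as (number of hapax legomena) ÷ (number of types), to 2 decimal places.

0.64

Frequencies: say:5, hold:3, often:3, box:3, laugh:2, for:2, whisper:2, count:2, small:2, forget:1, mind:1, corner:1, cloud:1, must:1, man:1, calm:1, she:1, painter:1, cut:1, song:1, … (5 more, each freq 1)
Hapax count = 16; type count = 25.
Ratio = 16 / 25 = 0.64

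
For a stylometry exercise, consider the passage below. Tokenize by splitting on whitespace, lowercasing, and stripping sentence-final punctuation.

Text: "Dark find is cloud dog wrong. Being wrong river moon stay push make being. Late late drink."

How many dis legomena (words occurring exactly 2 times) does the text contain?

Frequencies: wrong:2, being:2, late:2, dark:1, find:1, is:1, cloud:1, dog:1, river:1, moon:1, stay:1, push:1, make:1, drink:1
Words with frequency 2: being, late, wrong

3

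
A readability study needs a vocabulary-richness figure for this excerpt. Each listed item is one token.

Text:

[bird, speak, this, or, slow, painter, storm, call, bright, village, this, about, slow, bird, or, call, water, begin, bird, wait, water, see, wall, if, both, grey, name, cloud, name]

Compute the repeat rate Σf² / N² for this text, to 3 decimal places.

Frequencies: bird:3, this:2, or:2, slow:2, call:2, water:2, name:2, speak:1, painter:1, storm:1, bright:1, village:1, about:1, begin:1, wait:1, see:1, wall:1, if:1, both:1, grey:1, … (1 more, each freq 1)
Σf² = 47; N² = 841
Repeat rate = 47 / 841 = 0.056

0.056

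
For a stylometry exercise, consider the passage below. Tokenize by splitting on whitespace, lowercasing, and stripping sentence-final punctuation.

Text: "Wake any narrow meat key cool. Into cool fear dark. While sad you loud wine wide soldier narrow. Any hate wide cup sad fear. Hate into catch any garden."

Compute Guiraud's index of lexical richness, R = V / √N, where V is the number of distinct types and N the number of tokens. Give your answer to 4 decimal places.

N = 29, V = 20.
√N = 5.385165
R = 20 / 5.385165 = 3.7139

3.7139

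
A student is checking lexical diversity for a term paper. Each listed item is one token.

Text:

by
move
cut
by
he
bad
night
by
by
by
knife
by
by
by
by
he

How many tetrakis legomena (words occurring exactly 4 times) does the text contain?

Frequencies: by:9, he:2, move:1, cut:1, bad:1, night:1, knife:1
Words with frequency 4: (none)

0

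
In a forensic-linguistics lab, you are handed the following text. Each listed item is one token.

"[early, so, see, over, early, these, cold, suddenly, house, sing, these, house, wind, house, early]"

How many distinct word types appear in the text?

10

Distinct types: {cold, early, house, over, see, sing, so, suddenly, these, wind}
V = 10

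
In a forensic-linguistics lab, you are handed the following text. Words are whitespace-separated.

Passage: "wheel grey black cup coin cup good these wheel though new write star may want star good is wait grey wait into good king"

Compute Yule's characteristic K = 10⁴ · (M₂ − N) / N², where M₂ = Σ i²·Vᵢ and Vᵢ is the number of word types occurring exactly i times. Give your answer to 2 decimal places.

277.78

Frequencies: good:3, wheel:2, grey:2, cup:2, star:2, wait:2, black:1, coin:1, these:1, though:1, new:1, write:1, may:1, want:1, is:1, into:1, king:1
N = 24. Frequency spectrum: V_1=11, V_2=5, V_3=1
M₂ = 1²·11 + 2²·5 + 3²·1 = 40
K = 10000 × (40 − 24) / 24² = 277.78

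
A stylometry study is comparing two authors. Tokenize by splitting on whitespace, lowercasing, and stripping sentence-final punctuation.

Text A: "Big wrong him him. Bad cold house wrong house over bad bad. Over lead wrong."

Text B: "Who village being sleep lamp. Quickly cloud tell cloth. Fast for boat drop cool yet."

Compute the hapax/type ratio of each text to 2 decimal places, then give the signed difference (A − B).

A: hapax=3, V=8, ratio=0.38
B: hapax=15, V=15, ratio=1.00
Difference = 0.38 − 1.00 = -0.62

-0.62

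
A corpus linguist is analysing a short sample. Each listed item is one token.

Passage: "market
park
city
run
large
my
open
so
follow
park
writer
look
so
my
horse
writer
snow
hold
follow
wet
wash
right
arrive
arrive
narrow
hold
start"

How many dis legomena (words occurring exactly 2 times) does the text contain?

Frequencies: park:2, my:2, so:2, follow:2, writer:2, hold:2, arrive:2, market:1, city:1, run:1, large:1, open:1, look:1, horse:1, snow:1, wet:1, wash:1, right:1, narrow:1, start:1
Words with frequency 2: arrive, follow, hold, my, park, so, writer

7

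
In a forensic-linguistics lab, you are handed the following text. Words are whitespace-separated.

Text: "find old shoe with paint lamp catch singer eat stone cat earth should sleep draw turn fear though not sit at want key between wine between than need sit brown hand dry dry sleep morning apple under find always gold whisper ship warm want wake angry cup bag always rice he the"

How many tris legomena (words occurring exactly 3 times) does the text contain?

0

Frequencies: find:2, sleep:2, sit:2, want:2, between:2, dry:2, always:2, old:1, shoe:1, with:1, paint:1, lamp:1, catch:1, singer:1, eat:1, stone:1, cat:1, earth:1, should:1, draw:1, … (25 more, each freq 1)
Words with frequency 3: (none)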